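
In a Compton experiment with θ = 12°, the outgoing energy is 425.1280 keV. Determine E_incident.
433.0000 keV

Convert final energy to wavelength (hc ≈ 1239.842 keV·pm):
λ' = hc/E' = 1239.842 / 425.1280 = 2.9164 pm

Calculate the Compton shift:
Δλ = λ_C(1 - cos(12°))
Δλ = 2.4263 × (1 - cos(12°))
Δλ = 0.0530 pm

Initial wavelength:
λ = λ' - Δλ = 2.9164 - 0.0530 = 2.8634 pm

Initial energy:
E = hc/λ = 1239.842 / 2.8634 = 433.0000 keV

(Intermediate values are shown rounded; full precision is carried through to the final answer.)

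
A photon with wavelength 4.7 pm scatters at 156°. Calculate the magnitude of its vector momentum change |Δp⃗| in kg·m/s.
2.0778e-22 kg·m/s

Photon momentum magnitude is p = h/λ.

Initial momentum:
p₀ = h/λ = 6.6261e-34/4.7000e-12 = 1.4098e-22 kg·m/s

After scattering:
λ' = λ + Δλ = 4.7 + 4.6429 = 9.3429 pm
p' = h/λ' = 6.6261e-34/9.3429e-12 = 7.0921e-23 kg·m/s

Momentum is a vector; the scattered photon's direction makes angle θ = 156° with the incident direction. The magnitude of the vector change Δp⃗ = p⃗₀ − p⃗' is found from the law of cosines:
|Δp⃗|² = p₀² + p'² − 2p₀p'cos θ
|Δp⃗|² = (1.4098e-22)² + (7.0921e-23)² − 2·1.4098e-22·7.0921e-23·cos(156°)
|Δp⃗| = 2.0778e-22 kg·m/s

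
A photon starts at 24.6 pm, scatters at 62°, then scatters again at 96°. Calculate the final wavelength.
28.5672 pm

Apply Compton shift twice:

First scattering at θ₁ = 62°:
Δλ₁ = λ_C(1 - cos(62°))
Δλ₁ = 2.4263 × 0.5305
Δλ₁ = 1.2872 pm

After first scattering:
λ₁ = 24.6 + 1.2872 = 25.8872 pm

Second scattering at θ₂ = 96°:
Δλ₂ = λ_C(1 - cos(96°))
Δλ₂ = 2.4263 × 1.1045
Δλ₂ = 2.6799 pm

Final wavelength:
λ₂ = 25.8872 + 2.6799 = 28.5672 pm

Total shift: Δλ_total = 1.2872 + 2.6799 = 3.9672 pm

(Intermediate values are shown rounded; full precision is carried through to the final answer.)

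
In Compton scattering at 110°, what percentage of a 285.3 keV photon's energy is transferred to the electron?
0.4283 (or 42.83%)

Calculate initial and final photon energies:

Initial: E₀ = 285.3 keV → λ₀ = 4.3457 pm
Compton shift: Δλ = 3.2562 pm
Final wavelength: λ' = 7.6019 pm
Final energy: E' = 163.0962 keV

Fractional energy loss:
(E₀ - E')/E₀ = (285.3000 - 163.0962)/285.3000
= 122.2038/285.3000
= 0.4283
= 42.83%

(Intermediate values are shown rounded; full precision is carried through to the final answer.)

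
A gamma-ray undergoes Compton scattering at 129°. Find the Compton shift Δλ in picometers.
3.9532 pm

Using the Compton scattering formula:
Δλ = λ_C(1 - cos θ)

where λ_C = h/(m_e·c) ≈ 2.4263 pm is the Compton wavelength of an electron.

For θ = 129°:
cos(129°) = -0.6293
1 - cos(129°) = 1.6293

Δλ = 2.4263 × 1.6293
Δλ = 3.9532 pm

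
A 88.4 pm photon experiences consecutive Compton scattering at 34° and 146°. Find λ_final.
93.2526 pm

Apply Compton shift twice:

First scattering at θ₁ = 34°:
Δλ₁ = λ_C(1 - cos(34°))
Δλ₁ = 2.4263 × 0.1710
Δλ₁ = 0.4148 pm

After first scattering:
λ₁ = 88.4 + 0.4148 = 88.8148 pm

Second scattering at θ₂ = 146°:
Δλ₂ = λ_C(1 - cos(146°))
Δλ₂ = 2.4263 × 1.8290
Δλ₂ = 4.4378 pm

Final wavelength:
λ₂ = 88.8148 + 4.4378 = 93.2526 pm

Total shift: Δλ_total = 0.4148 + 4.4378 = 4.8526 pm

(Intermediate values are shown rounded; full precision is carried through to the final answer.)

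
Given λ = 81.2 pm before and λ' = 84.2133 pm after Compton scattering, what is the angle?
104.00°

First find the wavelength shift:
Δλ = λ' - λ = 84.2133 - 81.2 = 3.0133 pm

Using Δλ = λ_C(1 - cos θ), with λ_C = h/(m_e·c) ≈ 2.42631024 pm:
cos θ = 1 - Δλ/λ_C
cos θ = 1 - 3.0133/2.42631024
cos θ = -0.241927

θ = arccos(-0.241927)
θ = 104.00°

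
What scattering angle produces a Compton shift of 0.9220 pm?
51.68°

From the Compton formula Δλ = λ_C(1 - cos θ), we can solve for θ:

cos θ = 1 - Δλ/λ_C

Given:
- Δλ = 0.9220 pm
- λ_C = h/(m_e·c) ≈ 2.42631024 pm

cos θ = 1 - 0.9220/2.42631024
cos θ = 1 - 0.380001
cos θ = 0.619999

θ = arccos(0.619999)
θ = 51.68°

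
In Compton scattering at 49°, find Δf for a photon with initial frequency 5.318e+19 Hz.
6.857e+18 Hz (decrease)

Convert frequency to wavelength (c = 299792458 m/s):
λ₀ = c/f₀ = 299792458/5.318e+19 = 5.6373159e-12 m = 5.6373 pm

Calculate Compton shift:
Δλ = λ_C(1 - cos(49°)) = 0.8345 pm

Final wavelength:
λ' = λ₀ + Δλ = 5.6373 + 0.8345 = 6.4718 pm

Final frequency:
f' = c/λ' = 299792458/6.4718234e-12 = 4.6322719e+19 Hz

Frequency shift (decrease):
Δf = f₀ - f' = 5.318e+19 - 4.6322719e+19 = 6.857e+18 Hz

(Intermediate values are shown rounded; full precision is carried through to the final answer.)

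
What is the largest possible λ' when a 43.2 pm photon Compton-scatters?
48.0526 pm (at θ = 180°)

The Compton shift is Δλ = λ_C(1 − cos θ).

Since cos θ ranges from −1 to 1, the factor (1 − cos θ) ranges from 0 to 2; the maximum shift occurs at θ = 180° (backscattering):
Δλ_max = 2λ_C = 2 × 2.4263 pm = 4.8526 pm

Maximum scattered wavelength:
λ'_max = λ₀ + Δλ_max = 43.2 + 4.8526 = 48.0526 pm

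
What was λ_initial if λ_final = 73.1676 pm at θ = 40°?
72.6000 pm

From λ' = λ + Δλ, we have λ = λ' - Δλ

First calculate the Compton shift:
Δλ = λ_C(1 - cos θ)
Δλ = 2.4263 × (1 - cos(40°))
Δλ = 2.4263 × 0.2340
Δλ = 0.5676 pm

Initial wavelength:
λ = λ' - Δλ
λ = 73.1676 - 0.5676
λ = 72.6000 pm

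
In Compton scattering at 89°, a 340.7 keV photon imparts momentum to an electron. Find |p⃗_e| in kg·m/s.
2.1108e-22 kg·m/s

The electron is initially at rest, so by conservation of momentum:
p⃗_e = p⃗₀ − p⃗'  (incident photon momentum minus scattered photon momentum)

Photon momentum magnitudes (p = h/λ = E/c):
λ₀ = hc/E₀ = 3.6391 pm → p₀ = h/λ₀ = 1.8208e-22 kg·m/s
Δλ = λ_C(1 − cos 89°) = 2.3840 pm
λ' = 6.0231 pm → p' = h/λ' = 1.1001e-22 kg·m/s

The scattered photon makes angle θ = 89° with the incident direction, so by the law of cosines:
|p⃗_e|² = p₀² + p'² − 2p₀p'cos θ
|p⃗_e|² = (1.8208e-22)² + (1.1001e-22)² − 2·1.8208e-22·1.1001e-22·cos(89°)
|p⃗_e| = 2.1108e-22 kg·m/s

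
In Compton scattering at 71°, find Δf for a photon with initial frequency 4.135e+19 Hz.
7.614e+18 Hz (decrease)

Convert frequency to wavelength (c = 299792458 m/s):
λ₀ = c/f₀ = 299792458/4.135e+19 = 7.2501199e-12 m = 7.2501 pm

Calculate Compton shift:
Δλ = λ_C(1 - cos(71°)) = 1.6364 pm

Final wavelength:
λ' = λ₀ + Δλ = 7.2501 + 1.6364 = 8.8865 pm

Final frequency:
f' = c/λ' = 299792458/8.8865008e-12 = 3.3735715e+19 Hz

Frequency shift (decrease):
Δf = f₀ - f' = 4.135e+19 - 3.3735715e+19 = 7.614e+18 Hz

(Intermediate values are shown rounded; full precision is carried through to the final answer.)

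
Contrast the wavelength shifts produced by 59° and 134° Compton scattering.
134° produces the larger shift by a factor of 3.494

Calculate both shifts using Δλ = λ_C(1 - cos θ):

For θ₁ = 59°:
Δλ₁ = 2.4263 × (1 - cos(59°))
Δλ₁ = 2.4263 × 0.4850
Δλ₁ = 1.1767 pm

For θ₂ = 134°:
Δλ₂ = 2.4263 × (1 - cos(134°))
Δλ₂ = 2.4263 × 1.6947
Δλ₂ = 4.1118 pm

The 134° angle produces the larger shift.
Ratio: 4.1118/1.1767 = 3.494

(Intermediate values are shown rounded; full precision is carried through to the final answer.)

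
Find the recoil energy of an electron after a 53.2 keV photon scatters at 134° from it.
7.9785 keV

By energy conservation: K_e = E_initial - E_final

First find the scattered photon energy:
Initial wavelength: λ = hc/E = 23.3053 pm
Compton shift: Δλ = λ_C(1 - cos(134°)) = 4.1118 pm
Final wavelength: λ' = 23.3053 + 4.1118 = 27.4171 pm
Final photon energy: E' = hc/λ' = 45.2215 keV

Electron kinetic energy:
K_e = E - E' = 53.2000 - 45.2215 = 7.9785 keV

(Intermediate values are shown rounded; full precision is carried through to the final answer.)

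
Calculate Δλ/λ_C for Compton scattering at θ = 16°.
0.0387 λ_C

The Compton shift formula is:
Δλ = λ_C(1 - cos θ)

Dividing both sides by λ_C:
Δλ/λ_C = 1 - cos θ

For θ = 16°:
Δλ/λ_C = 1 - cos(16°)
Δλ/λ_C = 1 - 0.9613
Δλ/λ_C = 0.0387

This means the shift is 0.0387 × λ_C = 0.0940 pm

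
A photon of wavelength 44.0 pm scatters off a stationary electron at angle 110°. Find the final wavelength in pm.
47.2562 pm

Using the Compton scattering formula:
λ' = λ + Δλ = λ + λ_C(1 - cos θ)

Given:
- Initial wavelength λ = 44.0 pm
- Scattering angle θ = 110°
- Compton wavelength λ_C ≈ 2.4263 pm

Calculate the shift:
Δλ = 2.4263 × (1 - cos(110°))
Δλ = 2.4263 × 1.3420
Δλ = 3.2562 pm

Final wavelength:
λ' = 44.0 + 3.2562 = 47.2562 pm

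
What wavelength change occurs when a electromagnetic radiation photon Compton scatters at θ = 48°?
0.8028 pm

Using the Compton scattering formula:
Δλ = λ_C(1 - cos θ)

where λ_C = h/(m_e·c) ≈ 2.4263 pm is the Compton wavelength of an electron.

For θ = 48°:
cos(48°) = 0.6691
1 - cos(48°) = 0.3309

Δλ = 2.4263 × 0.3309
Δλ = 0.8028 pm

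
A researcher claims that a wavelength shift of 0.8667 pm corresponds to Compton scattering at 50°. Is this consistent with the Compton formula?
Yes, consistent

Calculate the expected shift for θ = 50°:

Δλ_expected = λ_C(1 - cos(50°))
Δλ_expected = 2.4263 × (1 - cos(50°))
Δλ_expected = 2.4263 × 0.3572
Δλ_expected = 0.8667 pm

Given shift: 0.8667 pm
Expected shift: 0.8667 pm
Difference: 0.0000 pm

The values match. This is consistent with Compton scattering at the stated angle.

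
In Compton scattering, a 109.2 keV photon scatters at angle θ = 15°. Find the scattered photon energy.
108.4106 keV

First convert energy to wavelength:
λ = hc/E, with hc ≈ 1239.842 keV·pm (i.e. 1239.842 eV·nm)

For E = 109.2 keV = 109200 eV:
λ = 1239.842 keV·pm / 109.2 keV
λ = 11.3539 pm

Calculate the Compton shift:
Δλ = λ_C(1 - cos(15°)) = 2.4263 × 0.0341
Δλ = 0.0827 pm

Final wavelength:
λ' = 11.3539 + 0.0827 = 11.4365 pm

Final energy:
E' = hc/λ' = 1239.842 / 11.4365 = 108.4106 keV

(Intermediate values are shown rounded; full precision is carried through to the final answer.)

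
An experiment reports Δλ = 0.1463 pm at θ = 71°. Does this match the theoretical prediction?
No, inconsistent

Calculate the expected shift for θ = 71°:

Δλ_expected = λ_C(1 - cos(71°))
Δλ_expected = 2.4263 × (1 - cos(71°))
Δλ_expected = 2.4263 × 0.6744
Δλ_expected = 1.6364 pm

Given shift: 0.1463 pm
Expected shift: 1.6364 pm
Difference: 1.4901 pm

The values do not match. The given shift corresponds to θ ≈ 20.0°, not 71°.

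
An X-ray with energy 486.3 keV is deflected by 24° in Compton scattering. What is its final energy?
449.3309 keV

First convert energy to wavelength:
λ = hc/E, with hc ≈ 1239.842 keV·pm (i.e. 1239.842 eV·nm)

For E = 486.3 keV = 486300 eV:
λ = 1239.842 keV·pm / 486.3 keV
λ = 2.5495 pm

Calculate the Compton shift:
Δλ = λ_C(1 - cos(24°)) = 2.4263 × 0.0865
Δλ = 0.2098 pm

Final wavelength:
λ' = 2.5495 + 0.2098 = 2.7593 pm

Final energy:
E' = hc/λ' = 1239.842 / 2.7593 = 449.3309 keV

(Intermediate values are shown rounded; full precision is carried through to the final answer.)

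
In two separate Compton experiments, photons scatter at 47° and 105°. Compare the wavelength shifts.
105° produces the larger shift by a factor of 3.959

Calculate both shifts using Δλ = λ_C(1 - cos θ):

For θ₁ = 47°:
Δλ₁ = 2.4263 × (1 - cos(47°))
Δλ₁ = 2.4263 × 0.3180
Δλ₁ = 0.7716 pm

For θ₂ = 105°:
Δλ₂ = 2.4263 × (1 - cos(105°))
Δλ₂ = 2.4263 × 1.2588
Δλ₂ = 3.0543 pm

The 105° angle produces the larger shift.
Ratio: 3.0543/0.7716 = 3.959

(Intermediate values are shown rounded; full precision is carried through to the final answer.)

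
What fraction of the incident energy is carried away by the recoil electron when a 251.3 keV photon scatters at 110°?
0.3976 (or 39.76%)

Calculate initial and final photon energies:

Initial: E₀ = 251.3 keV → λ₀ = 4.9337 pm
Compton shift: Δλ = 3.2562 pm
Final wavelength: λ' = 8.1899 pm
Final energy: E' = 151.3873 keV

Fractional energy loss:
(E₀ - E')/E₀ = (251.3000 - 151.3873)/251.3000
= 99.9127/251.3000
= 0.3976
= 39.76%

(Intermediate values are shown rounded; full precision is carried through to the final answer.)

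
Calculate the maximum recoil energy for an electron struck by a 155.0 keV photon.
58.5263 keV

Maximum energy transfer occurs at θ = 180° (backscattering).

Initial photon: E₀ = 155.0 keV → λ₀ = 7.9990 pm

Maximum Compton shift (at 180°):
Δλ_max = 2λ_C = 2 × 2.4263 = 4.8526 pm

Final wavelength:
λ' = 7.9990 + 4.8526 = 12.8516 pm

Minimum photon energy (maximum energy to electron):
E'_min = hc/λ' = 96.4737 keV

Maximum electron kinetic energy:
K_max = E₀ - E'_min = 155.0000 - 96.4737 = 58.5263 keV

(Intermediate values are shown rounded; full precision is carried through to the final answer.)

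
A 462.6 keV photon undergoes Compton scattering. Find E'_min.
164.5929 keV (at θ = 180°)

The scattered photon has minimum energy when its wavelength is maximum, i.e., when the Compton shift Δλ = λ_C(1 − cos θ) is maximum. This occurs at θ = 180° (backscattering), giving Δλ_max = 2λ_C = 4.8526 pm.

Initial wavelength: λ₀ = hc/E₀ = 2.6802 pm
Maximum final wavelength: λ'_max = λ₀ + 2λ_C = 2.6802 + 4.8526 = 7.5328 pm
Minimum final energy: E'_min = hc/λ'_max = 164.5929 keV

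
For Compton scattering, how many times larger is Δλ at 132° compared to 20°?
132° produces the larger shift by a factor of 27.677

Calculate both shifts using Δλ = λ_C(1 - cos θ):

For θ₁ = 20°:
Δλ₁ = 2.4263 × (1 - cos(20°))
Δλ₁ = 2.4263 × 0.0603
Δλ₁ = 0.1463 pm

For θ₂ = 132°:
Δλ₂ = 2.4263 × (1 - cos(132°))
Δλ₂ = 2.4263 × 1.6691
Δλ₂ = 4.0498 pm

The 132° angle produces the larger shift.
Ratio: 4.0498/0.1463 = 27.677

(Intermediate values are shown rounded; full precision is carried through to the final answer.)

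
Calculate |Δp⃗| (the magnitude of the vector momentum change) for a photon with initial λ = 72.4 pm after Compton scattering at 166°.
1.7605e-23 kg·m/s

Photon momentum magnitude is p = h/λ.

Initial momentum:
p₀ = h/λ = 6.6261e-34/7.2400e-11 = 9.1520e-24 kg·m/s

After scattering:
λ' = λ + Δλ = 72.4 + 4.7805 = 77.1805 pm
p' = h/λ' = 6.6261e-34/7.7181e-11 = 8.5852e-24 kg·m/s

Momentum is a vector; the scattered photon's direction makes angle θ = 166° with the incident direction. The magnitude of the vector change Δp⃗ = p⃗₀ − p⃗' is found from the law of cosines:
|Δp⃗|² = p₀² + p'² − 2p₀p'cos θ
|Δp⃗|² = (9.1520e-24)² + (8.5852e-24)² − 2·9.1520e-24·8.5852e-24·cos(166°)
|Δp⃗| = 1.7605e-23 kg·m/s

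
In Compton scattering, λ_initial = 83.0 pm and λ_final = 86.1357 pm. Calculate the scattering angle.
107.00°

First find the wavelength shift:
Δλ = λ' - λ = 86.1357 - 83.0 = 3.1357 pm

Using Δλ = λ_C(1 - cos θ), with λ_C = h/(m_e·c) ≈ 2.42631024 pm:
cos θ = 1 - Δλ/λ_C
cos θ = 1 - 3.1357/2.42631024
cos θ = -0.292374

θ = arccos(-0.292374)
θ = 107.00°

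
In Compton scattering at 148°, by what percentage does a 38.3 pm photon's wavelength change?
11.7074%

Calculate the Compton shift:
Δλ = λ_C(1 - cos(148°))
Δλ = 2.4263 × (1 - cos(148°))
Δλ = 2.4263 × 1.8480
Δλ = 4.4839 pm

Percentage change:
(Δλ/λ₀) × 100 = (4.4839/38.3) × 100
= 11.7074%

(Intermediate values are shown rounded; full precision is carried through to the final answer.)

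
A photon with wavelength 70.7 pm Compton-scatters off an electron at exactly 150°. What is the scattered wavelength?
75.2276 pm

Using the Compton formula: λ' = λ + λ_C(1 − cos θ)

For θ = 150°, cos θ = -√3/2 (exact) ≈ -0.8660, so:
1 − cos 150° = 1 − (-√3/2) ≈ 1.8660

Δλ = λ_C × 1.8660 = 2.4263 × 1.8660 = 4.5276 pm

λ' = 70.7 + 4.5276 = 75.2276 pm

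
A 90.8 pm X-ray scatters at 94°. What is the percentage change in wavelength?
2.8585%

Calculate the Compton shift:
Δλ = λ_C(1 - cos(94°))
Δλ = 2.4263 × (1 - cos(94°))
Δλ = 2.4263 × 1.0698
Δλ = 2.5956 pm

Percentage change:
(Δλ/λ₀) × 100 = (2.5956/90.8) × 100
= 2.8585%

(Intermediate values are shown rounded; full precision is carried through to the final answer.)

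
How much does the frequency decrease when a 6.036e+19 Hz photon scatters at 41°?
6.459e+18 Hz (decrease)

Convert frequency to wavelength (c = 299792458 m/s):
λ₀ = c/f₀ = 299792458/6.036e+19 = 4.9667405e-12 m = 4.9667 pm

Calculate Compton shift:
Δλ = λ_C(1 - cos(41°)) = 0.5952 pm

Final wavelength:
λ' = λ₀ + Δλ = 4.9667 + 0.5952 = 5.5619 pm

Final frequency:
f' = c/λ' = 299792458/5.5618912e-12 = 5.3901173e+19 Hz

Frequency shift (decrease):
Δf = f₀ - f' = 6.036e+19 - 5.3901173e+19 = 6.459e+18 Hz

(Intermediate values are shown rounded; full precision is carried through to the final answer.)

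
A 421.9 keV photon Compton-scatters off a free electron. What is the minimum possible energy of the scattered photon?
159.1310 keV (at θ = 180°)

The scattered photon has minimum energy when its wavelength is maximum, i.e., when the Compton shift Δλ = λ_C(1 − cos θ) is maximum. This occurs at θ = 180° (backscattering), giving Δλ_max = 2λ_C = 4.8526 pm.

Initial wavelength: λ₀ = hc/E₀ = 2.9387 pm
Maximum final wavelength: λ'_max = λ₀ + 2λ_C = 2.9387 + 4.8526 = 7.7913 pm
Minimum final energy: E'_min = hc/λ'_max = 159.1310 keV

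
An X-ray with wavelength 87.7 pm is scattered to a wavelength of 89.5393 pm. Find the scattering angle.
76.00°

First find the wavelength shift:
Δλ = λ' - λ = 89.5393 - 87.7 = 1.8393 pm

Using Δλ = λ_C(1 - cos θ), with λ_C = h/(m_e·c) ≈ 2.42631024 pm:
cos θ = 1 - Δλ/λ_C
cos θ = 1 - 1.8393/2.42631024
cos θ = 0.241935

θ = arccos(0.241935)
θ = 76.00°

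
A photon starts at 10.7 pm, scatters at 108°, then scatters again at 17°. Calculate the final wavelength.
13.9821 pm

Apply Compton shift twice:

First scattering at θ₁ = 108°:
Δλ₁ = λ_C(1 - cos(108°))
Δλ₁ = 2.4263 × 1.3090
Δλ₁ = 3.1761 pm

After first scattering:
λ₁ = 10.7 + 3.1761 = 13.8761 pm

Second scattering at θ₂ = 17°:
Δλ₂ = λ_C(1 - cos(17°))
Δλ₂ = 2.4263 × 0.0437
Δλ₂ = 0.1060 pm

Final wavelength:
λ₂ = 13.8761 + 0.1060 = 13.9821 pm

Total shift: Δλ_total = 3.1761 + 0.1060 = 3.2821 pm

(Intermediate values are shown rounded; full precision is carried through to the final answer.)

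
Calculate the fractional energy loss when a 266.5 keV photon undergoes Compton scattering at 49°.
0.1521 (or 15.21%)

Calculate initial and final photon energies:

Initial: E₀ = 266.5 keV → λ₀ = 4.6523 pm
Compton shift: Δλ = 0.8345 pm
Final wavelength: λ' = 5.4868 pm
Final energy: E' = 225.9672 keV

Fractional energy loss:
(E₀ - E')/E₀ = (266.5000 - 225.9672)/266.5000
= 40.5328/266.5000
= 0.1521
= 15.21%

(Intermediate values are shown rounded; full precision is carried through to the final answer.)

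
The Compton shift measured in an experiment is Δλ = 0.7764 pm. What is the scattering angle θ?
47.16°

From the Compton formula Δλ = λ_C(1 - cos θ), we can solve for θ:

cos θ = 1 - Δλ/λ_C

Given:
- Δλ = 0.7764 pm
- λ_C = h/(m_e·c) ≈ 2.42631024 pm

cos θ = 1 - 0.7764/2.42631024
cos θ = 1 - 0.319992
cos θ = 0.680008

θ = arccos(0.680008)
θ = 47.16°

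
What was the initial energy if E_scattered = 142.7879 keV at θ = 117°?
240.4999 keV

Convert final energy to wavelength (hc ≈ 1239.842 keV·pm):
λ' = hc/E' = 1239.842 / 142.7879 = 8.6831 pm

Calculate the Compton shift:
Δλ = λ_C(1 - cos(117°))
Δλ = 2.4263 × (1 - cos(117°))
Δλ = 3.5278 pm

Initial wavelength:
λ = λ' - Δλ = 8.6831 - 3.5278 = 5.1553 pm

Initial energy:
E = hc/λ = 1239.842 / 5.1553 = 240.4999 keV

(Intermediate values are shown rounded; full precision is carried through to the final answer.)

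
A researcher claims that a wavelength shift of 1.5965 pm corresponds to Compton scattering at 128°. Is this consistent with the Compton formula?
No, inconsistent

Calculate the expected shift for θ = 128°:

Δλ_expected = λ_C(1 - cos(128°))
Δλ_expected = 2.4263 × (1 - cos(128°))
Δλ_expected = 2.4263 × 1.6157
Δλ_expected = 3.9201 pm

Given shift: 1.5965 pm
Expected shift: 3.9201 pm
Difference: 2.3236 pm

The values do not match. The given shift corresponds to θ ≈ 70.0°, not 128°.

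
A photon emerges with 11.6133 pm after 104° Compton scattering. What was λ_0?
8.6000 pm

From λ' = λ + Δλ, we have λ = λ' - Δλ

First calculate the Compton shift:
Δλ = λ_C(1 - cos θ)
Δλ = 2.4263 × (1 - cos(104°))
Δλ = 2.4263 × 1.2419
Δλ = 3.0133 pm

Initial wavelength:
λ = λ' - Δλ
λ = 11.6133 - 3.0133
λ = 8.6000 pm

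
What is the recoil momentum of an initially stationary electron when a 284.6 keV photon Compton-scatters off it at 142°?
2.1728e-22 kg·m/s

The electron is initially at rest, so by conservation of momentum:
p⃗_e = p⃗₀ − p⃗'  (incident photon momentum minus scattered photon momentum)

Photon momentum magnitudes (p = h/λ = E/c):
λ₀ = hc/E₀ = 4.3564 pm → p₀ = h/λ₀ = 1.5210e-22 kg·m/s
Δλ = λ_C(1 − cos 142°) = 4.3383 pm
λ' = 8.6947 pm → p' = h/λ' = 7.6208e-23 kg·m/s

The scattered photon makes angle θ = 142° with the incident direction, so by the law of cosines:
|p⃗_e|² = p₀² + p'² − 2p₀p'cos θ
|p⃗_e|² = (1.5210e-22)² + (7.6208e-23)² − 2·1.5210e-22·7.6208e-23·cos(142°)
|p⃗_e| = 2.1728e-22 kg·m/s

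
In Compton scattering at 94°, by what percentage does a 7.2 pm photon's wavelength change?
36.0495%

Calculate the Compton shift:
Δλ = λ_C(1 - cos(94°))
Δλ = 2.4263 × (1 - cos(94°))
Δλ = 2.4263 × 1.0698
Δλ = 2.5956 pm

Percentage change:
(Δλ/λ₀) × 100 = (2.5956/7.2) × 100
= 36.0495%

(Intermediate values are shown rounded; full precision is carried through to the final answer.)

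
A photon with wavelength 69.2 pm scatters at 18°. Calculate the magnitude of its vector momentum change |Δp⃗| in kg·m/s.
2.9933e-24 kg·m/s

Photon momentum magnitude is p = h/λ.

Initial momentum:
p₀ = h/λ = 6.6261e-34/6.9200e-11 = 9.5752e-24 kg·m/s

After scattering:
λ' = λ + Δλ = 69.2 + 0.1188 = 69.3188 pm
p' = h/λ' = 6.6261e-34/6.9319e-11 = 9.5588e-24 kg·m/s

Momentum is a vector; the scattered photon's direction makes angle θ = 18° with the incident direction. The magnitude of the vector change Δp⃗ = p⃗₀ − p⃗' is found from the law of cosines:
|Δp⃗|² = p₀² + p'² − 2p₀p'cos θ
|Δp⃗|² = (9.5752e-24)² + (9.5588e-24)² − 2·9.5752e-24·9.5588e-24·cos(18°)
|Δp⃗| = 2.9933e-24 kg·m/s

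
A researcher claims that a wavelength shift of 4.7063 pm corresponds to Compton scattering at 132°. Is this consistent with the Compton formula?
No, inconsistent

Calculate the expected shift for θ = 132°:

Δλ_expected = λ_C(1 - cos(132°))
Δλ_expected = 2.4263 × (1 - cos(132°))
Δλ_expected = 2.4263 × 1.6691
Δλ_expected = 4.0498 pm

Given shift: 4.7063 pm
Expected shift: 4.0498 pm
Difference: 0.6565 pm

The values do not match. The given shift corresponds to θ ≈ 160.0°, not 132°.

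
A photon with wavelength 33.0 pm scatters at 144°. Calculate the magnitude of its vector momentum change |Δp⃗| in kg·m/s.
3.5958e-23 kg·m/s

Photon momentum magnitude is p = h/λ.

Initial momentum:
p₀ = h/λ = 6.6261e-34/3.3000e-11 = 2.0079e-23 kg·m/s

After scattering:
λ' = λ + Δλ = 33.0 + 4.3892 = 37.3892 pm
p' = h/λ' = 6.6261e-34/3.7389e-11 = 1.7722e-23 kg·m/s

Momentum is a vector; the scattered photon's direction makes angle θ = 144° with the incident direction. The magnitude of the vector change Δp⃗ = p⃗₀ − p⃗' is found from the law of cosines:
|Δp⃗|² = p₀² + p'² − 2p₀p'cos θ
|Δp⃗|² = (2.0079e-23)² + (1.7722e-23)² − 2·2.0079e-23·1.7722e-23·cos(144°)
|Δp⃗| = 3.5958e-23 kg·m/s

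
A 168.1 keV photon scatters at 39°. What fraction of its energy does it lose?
0.0683 (or 6.83%)

Calculate initial and final photon energies:

Initial: E₀ = 168.1 keV → λ₀ = 7.3756 pm
Compton shift: Δλ = 0.5407 pm
Final wavelength: λ' = 7.9163 pm
Final energy: E' = 156.6182 keV

Fractional energy loss:
(E₀ - E')/E₀ = (168.1000 - 156.6182)/168.1000
= 11.4818/168.1000
= 0.0683
= 6.83%

(Intermediate values are shown rounded; full precision is carried through to the final answer.)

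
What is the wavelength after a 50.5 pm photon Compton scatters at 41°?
51.0952 pm

Using the Compton scattering formula:
λ' = λ + Δλ = λ + λ_C(1 - cos θ)

Given:
- Initial wavelength λ = 50.5 pm
- Scattering angle θ = 41°
- Compton wavelength λ_C ≈ 2.4263 pm

Calculate the shift:
Δλ = 2.4263 × (1 - cos(41°))
Δλ = 2.4263 × 0.2453
Δλ = 0.5952 pm

Final wavelength:
λ' = 50.5 + 0.5952 = 51.0952 pm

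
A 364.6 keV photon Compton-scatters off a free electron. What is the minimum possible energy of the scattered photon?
150.2261 keV (at θ = 180°)

The scattered photon has minimum energy when its wavelength is maximum, i.e., when the Compton shift Δλ = λ_C(1 − cos θ) is maximum. This occurs at θ = 180° (backscattering), giving Δλ_max = 2λ_C = 4.8526 pm.

Initial wavelength: λ₀ = hc/E₀ = 3.4006 pm
Maximum final wavelength: λ'_max = λ₀ + 2λ_C = 3.4006 + 4.8526 = 8.2532 pm
Minimum final energy: E'_min = hc/λ'_max = 150.2261 keV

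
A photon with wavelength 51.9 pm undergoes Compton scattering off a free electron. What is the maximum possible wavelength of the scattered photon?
56.7526 pm (at θ = 180°)

The Compton shift is Δλ = λ_C(1 − cos θ).

Since cos θ ranges from −1 to 1, the factor (1 − cos θ) ranges from 0 to 2; the maximum shift occurs at θ = 180° (backscattering):
Δλ_max = 2λ_C = 2 × 2.4263 pm = 4.8526 pm

Maximum scattered wavelength:
λ'_max = λ₀ + Δλ_max = 51.9 + 4.8526 = 56.7526 pm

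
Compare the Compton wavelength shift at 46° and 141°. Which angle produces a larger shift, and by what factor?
141° produces the larger shift by a factor of 5.820

Calculate both shifts using Δλ = λ_C(1 - cos θ):

For θ₁ = 46°:
Δλ₁ = 2.4263 × (1 - cos(46°))
Δλ₁ = 2.4263 × 0.3053
Δλ₁ = 0.7409 pm

For θ₂ = 141°:
Δλ₂ = 2.4263 × (1 - cos(141°))
Δλ₂ = 2.4263 × 1.7771
Δλ₂ = 4.3119 pm

The 141° angle produces the larger shift.
Ratio: 4.3119/0.7409 = 5.820

(Intermediate values are shown rounded; full precision is carried through to the final answer.)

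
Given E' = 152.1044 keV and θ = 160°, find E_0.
359.9002 keV

Convert final energy to wavelength (hc ≈ 1239.842 keV·pm):
λ' = hc/E' = 1239.842 / 152.1044 = 8.1513 pm

Calculate the Compton shift:
Δλ = λ_C(1 - cos(160°))
Δλ = 2.4263 × (1 - cos(160°))
Δλ = 4.7063 pm

Initial wavelength:
λ = λ' - Δλ = 8.1513 - 4.7063 = 3.4450 pm

Initial energy:
E = hc/λ = 1239.842 / 3.4450 = 359.9002 keV

(Intermediate values are shown rounded; full precision is carried through to the final answer.)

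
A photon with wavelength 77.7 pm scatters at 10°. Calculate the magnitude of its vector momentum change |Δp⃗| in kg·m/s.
1.4861e-24 kg·m/s

Photon momentum magnitude is p = h/λ.

Initial momentum:
p₀ = h/λ = 6.6261e-34/7.7700e-11 = 8.5278e-24 kg·m/s

After scattering:
λ' = λ + Δλ = 77.7 + 0.0369 = 77.7369 pm
p' = h/λ' = 6.6261e-34/7.7737e-11 = 8.5237e-24 kg·m/s

Momentum is a vector; the scattered photon's direction makes angle θ = 10° with the incident direction. The magnitude of the vector change Δp⃗ = p⃗₀ − p⃗' is found from the law of cosines:
|Δp⃗|² = p₀² + p'² − 2p₀p'cos θ
|Δp⃗|² = (8.5278e-24)² + (8.5237e-24)² − 2·8.5278e-24·8.5237e-24·cos(10°)
|Δp⃗| = 1.4861e-24 kg·m/s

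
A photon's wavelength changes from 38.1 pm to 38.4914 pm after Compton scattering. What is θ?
33.00°

First find the wavelength shift:
Δλ = λ' - λ = 38.4914 - 38.1 = 0.3914 pm

Using Δλ = λ_C(1 - cos θ), with λ_C = h/(m_e·c) ≈ 2.42631024 pm:
cos θ = 1 - Δλ/λ_C
cos θ = 1 - 0.3914/2.42631024
cos θ = 0.838685

θ = arccos(0.838685)
θ = 33.00°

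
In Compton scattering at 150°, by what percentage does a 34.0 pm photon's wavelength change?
13.3163%

Calculate the Compton shift:
Δλ = λ_C(1 - cos(150°))
Δλ = 2.4263 × (1 - cos(150°))
Δλ = 2.4263 × 1.8660
Δλ = 4.5276 pm

Percentage change:
(Δλ/λ₀) × 100 = (4.5276/34.0) × 100
= 13.3163%

(Intermediate values are shown rounded; full precision is carried through to the final answer.)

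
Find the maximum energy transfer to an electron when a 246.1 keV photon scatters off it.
120.7442 keV

Maximum energy transfer occurs at θ = 180° (backscattering).

Initial photon: E₀ = 246.1 keV → λ₀ = 5.0380 pm

Maximum Compton shift (at 180°):
Δλ_max = 2λ_C = 2 × 2.4263 = 4.8526 pm

Final wavelength:
λ' = 5.0380 + 4.8526 = 9.8906 pm

Minimum photon energy (maximum energy to electron):
E'_min = hc/λ' = 125.3558 keV

Maximum electron kinetic energy:
K_max = E₀ - E'_min = 246.1000 - 125.3558 = 120.7442 keV

(Intermediate values are shown rounded; full precision is carried through to the final answer.)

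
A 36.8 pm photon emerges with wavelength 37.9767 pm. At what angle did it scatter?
59.00°

First find the wavelength shift:
Δλ = λ' - λ = 37.9767 - 36.8 = 1.1767 pm

Using Δλ = λ_C(1 - cos θ), with λ_C = h/(m_e·c) ≈ 2.42631024 pm:
cos θ = 1 - Δλ/λ_C
cos θ = 1 - 1.1767/2.42631024
cos θ = 0.515025

θ = arccos(0.515025)
θ = 59.00°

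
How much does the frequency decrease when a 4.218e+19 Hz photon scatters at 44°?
3.688e+18 Hz (decrease)

Convert frequency to wavelength (c = 299792458 m/s):
λ₀ = c/f₀ = 299792458/4.218e+19 = 7.1074551e-12 m = 7.1075 pm

Calculate Compton shift:
Δλ = λ_C(1 - cos(44°)) = 0.6810 pm

Final wavelength:
λ' = λ₀ + Δλ = 7.1075 + 0.6810 = 7.7884 pm

Final frequency:
f' = c/λ' = 299792458/7.7884239e-12 = 3.8492057e+19 Hz

Frequency shift (decrease):
Δf = f₀ - f' = 4.218e+19 - 3.8492057e+19 = 3.688e+18 Hz

(Intermediate values are shown rounded; full precision is carried through to the final answer.)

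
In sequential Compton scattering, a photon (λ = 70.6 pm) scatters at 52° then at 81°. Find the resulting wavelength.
73.5793 pm

Apply Compton shift twice:

First scattering at θ₁ = 52°:
Δλ₁ = λ_C(1 - cos(52°))
Δλ₁ = 2.4263 × 0.3843
Δλ₁ = 0.9325 pm

After first scattering:
λ₁ = 70.6 + 0.9325 = 71.5325 pm

Second scattering at θ₂ = 81°:
Δλ₂ = λ_C(1 - cos(81°))
Δλ₂ = 2.4263 × 0.8436
Δλ₂ = 2.0468 pm

Final wavelength:
λ₂ = 71.5325 + 2.0468 = 73.5793 pm

Total shift: Δλ_total = 0.9325 + 2.0468 = 2.9793 pm

(Intermediate values are shown rounded; full precision is carried through to the final answer.)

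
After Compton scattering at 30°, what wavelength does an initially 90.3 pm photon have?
90.6251 pm

Using the Compton formula: λ' = λ + λ_C(1 − cos θ)

For θ = 30°, cos θ = √3/2 (exact) ≈ 0.8660, so:
1 − cos 30° = 1 − (√3/2) ≈ 0.1340

Δλ = λ_C × 0.1340 = 2.4263 × 0.1340 = 0.3251 pm

λ' = 90.3 + 0.3251 = 90.6251 pm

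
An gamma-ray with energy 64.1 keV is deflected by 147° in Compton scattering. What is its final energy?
52.0866 keV

First convert energy to wavelength:
λ = hc/E, with hc ≈ 1239.842 keV·pm (i.e. 1239.842 eV·nm)

For E = 64.1 keV = 64100 eV:
λ = 1239.842 keV·pm / 64.1 keV
λ = 19.3423 pm

Calculate the Compton shift:
Δλ = λ_C(1 - cos(147°)) = 2.4263 × 1.8387
Δλ = 4.4612 pm

Final wavelength:
λ' = 19.3423 + 4.4612 = 23.8035 pm

Final energy:
E' = hc/λ' = 1239.842 / 23.8035 = 52.0866 keV

(Intermediate values are shown rounded; full precision is carried through to the final answer.)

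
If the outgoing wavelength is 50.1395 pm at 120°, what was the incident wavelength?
46.5000 pm

From λ' = λ + Δλ, we have λ = λ' - Δλ

First calculate the Compton shift:
Δλ = λ_C(1 - cos θ)
Δλ = 2.4263 × (1 - cos(120°))
Δλ = 2.4263 × 1.5000
Δλ = 3.6395 pm

Initial wavelength:
λ = λ' - Δλ
λ = 50.1395 - 3.6395
λ = 46.5000 pm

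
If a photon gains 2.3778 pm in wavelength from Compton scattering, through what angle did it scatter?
88.85°

From the Compton formula Δλ = λ_C(1 - cos θ), we can solve for θ:

cos θ = 1 - Δλ/λ_C

Given:
- Δλ = 2.3778 pm
- λ_C = h/(m_e·c) ≈ 2.42631024 pm

cos θ = 1 - 2.3778/2.42631024
cos θ = 1 - 0.980007
cos θ = 0.019993

θ = arccos(0.019993)
θ = 88.85°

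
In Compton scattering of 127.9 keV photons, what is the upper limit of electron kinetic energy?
42.6668 keV

Maximum energy transfer occurs at θ = 180° (backscattering).

Initial photon: E₀ = 127.9 keV → λ₀ = 9.6938 pm

Maximum Compton shift (at 180°):
Δλ_max = 2λ_C = 2 × 2.4263 = 4.8526 pm

Final wavelength:
λ' = 9.6938 + 4.8526 = 14.5465 pm

Minimum photon energy (maximum energy to electron):
E'_min = hc/λ' = 85.2332 keV

Maximum electron kinetic energy:
K_max = E₀ - E'_min = 127.9000 - 85.2332 = 42.6668 keV

(Intermediate values are shown rounded; full precision is carried through to the final answer.)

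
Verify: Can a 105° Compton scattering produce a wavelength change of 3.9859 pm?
No, inconsistent

Calculate the expected shift for θ = 105°:

Δλ_expected = λ_C(1 - cos(105°))
Δλ_expected = 2.4263 × (1 - cos(105°))
Δλ_expected = 2.4263 × 1.2588
Δλ_expected = 3.0543 pm

Given shift: 3.9859 pm
Expected shift: 3.0543 pm
Difference: 0.9316 pm

The values do not match. The given shift corresponds to θ ≈ 130.0°, not 105°.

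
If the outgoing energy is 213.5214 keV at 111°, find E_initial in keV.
493.8000 keV

Convert final energy to wavelength (hc ≈ 1239.842 keV·pm):
λ' = hc/E' = 1239.842 / 213.5214 = 5.8066 pm

Calculate the Compton shift:
Δλ = λ_C(1 - cos(111°))
Δλ = 2.4263 × (1 - cos(111°))
Δλ = 3.2958 pm

Initial wavelength:
λ = λ' - Δλ = 5.8066 - 3.2958 = 2.5108 pm

Initial energy:
E = hc/λ = 1239.842 / 2.5108 = 493.8000 keV

(Intermediate values are shown rounded; full precision is carried through to the final answer.)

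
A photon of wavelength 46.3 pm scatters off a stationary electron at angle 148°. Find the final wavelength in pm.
50.7839 pm

Using the Compton scattering formula:
λ' = λ + Δλ = λ + λ_C(1 - cos θ)

Given:
- Initial wavelength λ = 46.3 pm
- Scattering angle θ = 148°
- Compton wavelength λ_C ≈ 2.4263 pm

Calculate the shift:
Δλ = 2.4263 × (1 - cos(148°))
Δλ = 2.4263 × 1.8480
Δλ = 4.4839 pm

Final wavelength:
λ' = 46.3 + 4.4839 = 50.7839 pm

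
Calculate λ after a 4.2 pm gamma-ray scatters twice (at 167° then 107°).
12.1261 pm

Apply Compton shift twice:

First scattering at θ₁ = 167°:
Δλ₁ = λ_C(1 - cos(167°))
Δλ₁ = 2.4263 × 1.9744
Δλ₁ = 4.7904 pm

After first scattering:
λ₁ = 4.2 + 4.7904 = 8.9904 pm

Second scattering at θ₂ = 107°:
Δλ₂ = λ_C(1 - cos(107°))
Δλ₂ = 2.4263 × 1.2924
Δλ₂ = 3.1357 pm

Final wavelength:
λ₂ = 8.9904 + 3.1357 = 12.1261 pm

Total shift: Δλ_total = 4.7904 + 3.1357 = 7.9261 pm

(Intermediate values are shown rounded; full precision is carried through to the final answer.)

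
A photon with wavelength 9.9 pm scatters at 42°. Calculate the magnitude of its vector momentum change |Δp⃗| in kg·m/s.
4.6698e-23 kg·m/s

Photon momentum magnitude is p = h/λ.

Initial momentum:
p₀ = h/λ = 6.6261e-34/9.9000e-12 = 6.6930e-23 kg·m/s

After scattering:
λ' = λ + Δλ = 9.9 + 0.6232 = 10.5232 pm
p' = h/λ' = 6.6261e-34/1.0523e-11 = 6.2966e-23 kg·m/s

Momentum is a vector; the scattered photon's direction makes angle θ = 42° with the incident direction. The magnitude of the vector change Δp⃗ = p⃗₀ − p⃗' is found from the law of cosines:
|Δp⃗|² = p₀² + p'² − 2p₀p'cos θ
|Δp⃗|² = (6.6930e-23)² + (6.2966e-23)² − 2·6.6930e-23·6.2966e-23·cos(42°)
|Δp⃗| = 4.6698e-23 kg·m/s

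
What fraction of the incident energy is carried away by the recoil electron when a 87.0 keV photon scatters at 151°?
0.2419 (or 24.19%)

Calculate initial and final photon energies:

Initial: E₀ = 87.0 keV → λ₀ = 14.2511 pm
Compton shift: Δλ = 4.5484 pm
Final wavelength: λ' = 18.7995 pm
Final energy: E' = 65.9509 keV

Fractional energy loss:
(E₀ - E')/E₀ = (87.0000 - 65.9509)/87.0000
= 21.0491/87.0000
= 0.2419
= 24.19%

(Intermediate values are shown rounded; full precision is carried through to the final answer.)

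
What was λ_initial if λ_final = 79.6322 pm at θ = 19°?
79.5000 pm

From λ' = λ + Δλ, we have λ = λ' - Δλ

First calculate the Compton shift:
Δλ = λ_C(1 - cos θ)
Δλ = 2.4263 × (1 - cos(19°))
Δλ = 2.4263 × 0.0545
Δλ = 0.1322 pm

Initial wavelength:
λ = λ' - Δλ
λ = 79.6322 - 0.1322
λ = 79.5000 pm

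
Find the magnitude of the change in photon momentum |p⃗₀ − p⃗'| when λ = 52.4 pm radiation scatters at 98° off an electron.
1.8613e-23 kg·m/s

Photon momentum magnitude is p = h/λ.

Initial momentum:
p₀ = h/λ = 6.6261e-34/5.2400e-11 = 1.2645e-23 kg·m/s

After scattering:
λ' = λ + Δλ = 52.4 + 2.7640 = 55.1640 pm
p' = h/λ' = 6.6261e-34/5.5164e-11 = 1.2012e-23 kg·m/s

Momentum is a vector; the scattered photon's direction makes angle θ = 98° with the incident direction. The magnitude of the vector change Δp⃗ = p⃗₀ − p⃗' is found from the law of cosines:
|Δp⃗|² = p₀² + p'² − 2p₀p'cos θ
|Δp⃗|² = (1.2645e-23)² + (1.2012e-23)² − 2·1.2645e-23·1.2012e-23·cos(98°)
|Δp⃗| = 1.8613e-23 kg·m/s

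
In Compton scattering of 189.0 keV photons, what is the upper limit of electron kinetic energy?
80.3623 keV

Maximum energy transfer occurs at θ = 180° (backscattering).

Initial photon: E₀ = 189.0 keV → λ₀ = 6.5600 pm

Maximum Compton shift (at 180°):
Δλ_max = 2λ_C = 2 × 2.4263 = 4.8526 pm

Final wavelength:
λ' = 6.5600 + 4.8526 = 11.4126 pm

Minimum photon energy (maximum energy to electron):
E'_min = hc/λ' = 108.6377 keV

Maximum electron kinetic energy:
K_max = E₀ - E'_min = 189.0000 - 108.6377 = 80.3623 keV

(Intermediate values are shown rounded; full precision is carried through to the final answer.)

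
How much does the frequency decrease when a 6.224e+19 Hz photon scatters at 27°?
3.239e+18 Hz (decrease)

Convert frequency to wavelength (c = 299792458 m/s):
λ₀ = c/f₀ = 299792458/6.224e+19 = 4.8167169e-12 m = 4.8167 pm

Calculate Compton shift:
Δλ = λ_C(1 - cos(27°)) = 0.2645 pm

Final wavelength:
λ' = λ₀ + Δλ = 4.8167 + 0.2645 = 5.0812 pm

Final frequency:
f' = c/λ' = 299792458/5.0811689e-12 = 5.9000688e+19 Hz

Frequency shift (decrease):
Δf = f₀ - f' = 6.224e+19 - 5.9000688e+19 = 3.239e+18 Hz

(Intermediate values are shown rounded; full precision is carried through to the final answer.)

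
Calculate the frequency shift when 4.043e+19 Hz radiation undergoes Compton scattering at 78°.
8.322e+18 Hz (decrease)

Convert frequency to wavelength (c = 299792458 m/s):
λ₀ = c/f₀ = 299792458/4.043e+19 = 7.4150991e-12 m = 7.4151 pm

Calculate Compton shift:
Δλ = λ_C(1 - cos(78°)) = 1.9219 pm

Final wavelength:
λ' = λ₀ + Δλ = 7.4151 + 1.9219 = 9.3370 pm

Final frequency:
f' = c/λ' = 299792458/9.3369511e-12 = 3.2108175e+19 Hz

Frequency shift (decrease):
Δf = f₀ - f' = 4.043e+19 - 3.2108175e+19 = 8.322e+18 Hz

(Intermediate values are shown rounded; full precision is carried through to the final answer.)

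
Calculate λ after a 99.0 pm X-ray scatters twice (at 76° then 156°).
105.4822 pm

Apply Compton shift twice:

First scattering at θ₁ = 76°:
Δλ₁ = λ_C(1 - cos(76°))
Δλ₁ = 2.4263 × 0.7581
Δλ₁ = 1.8393 pm

After first scattering:
λ₁ = 99.0 + 1.8393 = 100.8393 pm

Second scattering at θ₂ = 156°:
Δλ₂ = λ_C(1 - cos(156°))
Δλ₂ = 2.4263 × 1.9135
Δλ₂ = 4.6429 pm

Final wavelength:
λ₂ = 100.8393 + 4.6429 = 105.4822 pm

Total shift: Δλ_total = 1.8393 + 4.6429 = 6.4822 pm

(Intermediate values are shown rounded; full precision is carried through to the final answer.)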